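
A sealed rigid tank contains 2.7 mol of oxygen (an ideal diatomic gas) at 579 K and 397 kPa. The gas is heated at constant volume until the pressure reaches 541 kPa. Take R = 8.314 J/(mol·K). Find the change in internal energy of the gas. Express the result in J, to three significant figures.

Constant volume ⇒ W = 0, so Q = ΔU = nCᵥΔT with Cᵥ = 5R/2 = 20.79 J/(mol·K).
At constant V, T₂/T₁ = P₂/P₁ ⇒ ΔT = T₁(P₂/P₁ − 1) = 579·(541/397 − 1) = 210 K.
ΔU = (2.7)(20.79)(210) = 11786 J.

ΔU ≈ 11800 J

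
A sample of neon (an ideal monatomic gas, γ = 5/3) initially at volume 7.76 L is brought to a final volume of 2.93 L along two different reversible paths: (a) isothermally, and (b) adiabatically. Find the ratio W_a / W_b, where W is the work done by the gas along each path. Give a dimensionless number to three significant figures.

Path (a) isothermal: W = P₁V₁ ln(V₂/V₁) → W_a/(P₁V₁) = -0.974.
Path (b) adiabatic: W = P₁V₁(1 − (V₁/V₂)^(γ−1))/(γ−1) → W_b/(P₁V₁) = -1.371.
W_a / W_b = -0.974 / -1.371 = 0.7102.

W_a / W_b ≈ 0.710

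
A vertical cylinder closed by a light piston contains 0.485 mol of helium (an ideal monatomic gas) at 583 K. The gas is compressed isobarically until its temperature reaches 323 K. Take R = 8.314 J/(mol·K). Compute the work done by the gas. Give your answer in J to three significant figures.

Isobaric: W = P ΔV = nR ΔT.
W = (0.485)(8.314)(323 − 583) = -1048 J.

W ≈ -1050 J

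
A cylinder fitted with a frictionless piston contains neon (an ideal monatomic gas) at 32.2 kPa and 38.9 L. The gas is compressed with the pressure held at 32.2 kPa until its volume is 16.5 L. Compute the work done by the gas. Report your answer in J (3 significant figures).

Isobaric: W = P ΔV.
W = (32.2 kPa)(16.5 − 38.9 L) = (32.2)(-22.4) = -721.3 J.

W ≈ -721 J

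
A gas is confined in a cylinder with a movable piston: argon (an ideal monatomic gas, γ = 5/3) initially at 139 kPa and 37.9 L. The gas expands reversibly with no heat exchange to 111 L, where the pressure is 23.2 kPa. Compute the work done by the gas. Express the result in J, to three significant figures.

Adiabatic: W = (P₁V₁ − P₂V₂)/(γ − 1) with γ = 5/3.
P₁V₁ = 5268 J, P₂V₂ = 2575 J.
W = (5268 − 2575) / 0.6667 = 4039 J.

W ≈ 4040 J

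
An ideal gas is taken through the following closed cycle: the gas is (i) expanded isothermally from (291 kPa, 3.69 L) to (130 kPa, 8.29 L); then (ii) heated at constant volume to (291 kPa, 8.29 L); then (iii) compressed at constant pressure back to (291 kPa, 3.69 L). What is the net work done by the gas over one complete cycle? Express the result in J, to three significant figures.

W_net ≈ -469 J

Leg (i): W = PᵢVᵢ ln(V_f/Vᵢ) = (1074) ln(8.29/3.69) = 869.2 J.
Leg (ii): W = 0.
Leg (iii): W = PΔV = (291)(3.69 − 8.29) = -1339 J.
W_net = 869.2 − 1339 = -469.4 J.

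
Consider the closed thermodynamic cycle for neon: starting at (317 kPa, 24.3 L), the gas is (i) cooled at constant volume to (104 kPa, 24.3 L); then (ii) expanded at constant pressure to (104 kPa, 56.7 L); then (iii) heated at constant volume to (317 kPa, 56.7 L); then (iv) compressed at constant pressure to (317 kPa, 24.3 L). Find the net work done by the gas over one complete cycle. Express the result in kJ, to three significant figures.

W_net ≈ -6.90 kJ

Constant-volume legs do no work.
W(ii) = (104)(56.7 − 24.3) = 3370 J; W(iv) = (317)(24.3 − 56.7) = -10271 J.
W_net = 3370 − 10271 = -6901 J (the counter-clockwise enclosed area).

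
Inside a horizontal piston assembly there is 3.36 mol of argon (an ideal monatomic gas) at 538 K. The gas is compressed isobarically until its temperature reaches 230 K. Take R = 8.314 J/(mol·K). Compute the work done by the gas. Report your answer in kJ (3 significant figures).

Isobaric: W = P ΔV = nR ΔT.
W = (3.36)(8.314)(230 − 538) = -8604 J.

W ≈ -8.60 kJ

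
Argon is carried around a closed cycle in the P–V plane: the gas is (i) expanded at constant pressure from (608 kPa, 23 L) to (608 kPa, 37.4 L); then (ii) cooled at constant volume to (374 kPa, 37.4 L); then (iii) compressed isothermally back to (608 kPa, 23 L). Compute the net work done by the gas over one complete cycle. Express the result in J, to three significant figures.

Leg (i): W = PΔV = (608)(37.4 − 23) = 8755 J.
Leg (ii): W = 0.
Leg (iii): W = PᵢVᵢ ln(V_f/Vᵢ) = (13988) ln(23/37.4) = -6800 J.
W_net = 8755 − 6800 = 1955 J.

W_net ≈ 1950 J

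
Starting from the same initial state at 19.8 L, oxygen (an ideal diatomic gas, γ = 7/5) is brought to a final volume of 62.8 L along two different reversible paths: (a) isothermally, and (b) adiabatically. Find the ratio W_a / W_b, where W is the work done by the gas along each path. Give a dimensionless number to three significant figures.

Path (a) isothermal: W = P₁V₁ ln(V₂/V₁) → W_a/(P₁V₁) = 1.154.
Path (b) adiabatic: W = P₁V₁(1 − (V₁/V₂)^(γ−1))/(γ−1) → W_b/(P₁V₁) = 0.9245.
W_a / W_b = 1.154 / 0.9245 = 1.249.

W_a / W_b ≈ 1.25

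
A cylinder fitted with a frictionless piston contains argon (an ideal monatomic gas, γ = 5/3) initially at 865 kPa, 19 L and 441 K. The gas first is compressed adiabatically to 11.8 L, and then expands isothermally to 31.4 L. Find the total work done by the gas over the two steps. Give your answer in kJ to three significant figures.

Step 1 (adiabatic): W = (P₁V₁ − P₂V₂)/(γ−1) = (16435 − 22578)/0.667 = -9214 J.
After step 1: P = 1913 kPa, V = 11.8 L, T = 605.8 K.
Step 2 (isothermal): W = P₁V₁ ln(V₂/V₁) = (22578) ln(31.4/11.8) = 22097 J.
W_total = -9214 + 22097 = 12883 J.

W_total ≈ 12.9 kJ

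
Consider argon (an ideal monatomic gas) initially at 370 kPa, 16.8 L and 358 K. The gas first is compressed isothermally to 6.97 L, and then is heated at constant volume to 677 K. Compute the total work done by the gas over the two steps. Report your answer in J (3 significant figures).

Step 1 (isothermal): W = P₁V₁ ln(V₂/V₁) = (6216) ln(6.97/16.8) = -5469 J.
Step 2 (isochoric): W = 0 (constant volume).
W_total = -5469 + 0 = -5469 J.

W_total ≈ -5470 J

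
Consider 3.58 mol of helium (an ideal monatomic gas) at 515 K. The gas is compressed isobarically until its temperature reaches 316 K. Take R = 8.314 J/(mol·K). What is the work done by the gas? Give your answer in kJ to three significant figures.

Isobaric: W = P ΔV = nR ΔT.
W = (3.58)(8.314)(316 − 515) = -5923 J.

W ≈ -5.92 kJ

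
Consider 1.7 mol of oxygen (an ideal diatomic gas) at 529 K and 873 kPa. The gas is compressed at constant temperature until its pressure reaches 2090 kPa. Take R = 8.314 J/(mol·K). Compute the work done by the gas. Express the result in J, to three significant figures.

Isothermal process: W = nRT ln(V₂/V₁) = nRT ln(P₁/P₂).
W = (1.7)(8.314)(529) × ln(873/2090)
  = 7477 × ln(0.4177) = 7477 × -0.873
W_by_gas = -6527 J.

W ≈ -6530 J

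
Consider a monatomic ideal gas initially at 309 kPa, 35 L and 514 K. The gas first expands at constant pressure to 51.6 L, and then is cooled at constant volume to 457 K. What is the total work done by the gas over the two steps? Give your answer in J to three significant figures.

W_total ≈ 5130 J

Step 1 (isobaric): W = PΔV = (309 kPa)(51.6 − 35 L) = 5129 J.
Step 2 (isochoric): W = 0 (constant volume).
W_total = 5129 + 0 = 5129 J.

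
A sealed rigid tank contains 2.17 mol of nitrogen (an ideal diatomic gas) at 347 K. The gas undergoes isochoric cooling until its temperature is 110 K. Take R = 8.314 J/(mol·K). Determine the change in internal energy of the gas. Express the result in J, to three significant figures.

ΔU ≈ -10700 J

Constant volume ⇒ W = 0, so Q = ΔU = nCᵥΔT with Cᵥ = 5R/2 = 20.79 J/(mol·K).
ΔU = (2.17)(20.79)(110 − 347) = -10690 J.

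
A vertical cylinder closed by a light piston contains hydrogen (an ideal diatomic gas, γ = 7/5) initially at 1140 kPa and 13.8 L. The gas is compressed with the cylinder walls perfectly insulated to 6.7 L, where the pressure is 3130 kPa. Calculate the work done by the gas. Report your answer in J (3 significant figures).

Adiabatic: W = (P₁V₁ − P₂V₂)/(γ − 1) with γ = 7/5.
P₁V₁ = 15732 J, P₂V₂ = 20971 J.
W = (15732 − 20971) / 0.4 = -13098 J.

W ≈ -13100 J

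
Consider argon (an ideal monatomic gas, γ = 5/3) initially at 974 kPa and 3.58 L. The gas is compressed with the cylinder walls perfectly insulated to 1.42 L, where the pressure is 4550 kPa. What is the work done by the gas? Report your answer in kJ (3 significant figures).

W ≈ -4.46 kJ

Adiabatic: W = (P₁V₁ − P₂V₂)/(γ − 1) with γ = 5/3.
P₁V₁ = 3487 J, P₂V₂ = 6461 J.
W = (3487 − 6461) / 0.6667 = -4461 J.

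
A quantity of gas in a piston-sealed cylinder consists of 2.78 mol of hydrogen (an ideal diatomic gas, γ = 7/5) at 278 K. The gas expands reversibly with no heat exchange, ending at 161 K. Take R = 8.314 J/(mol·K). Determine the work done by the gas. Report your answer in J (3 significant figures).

W ≈ 6760 J

Adiabatic ⇒ Q = 0, so W_by = −ΔU = nCᵥ(T₁ − T₂).
Cᵥ = 5R/2 = 20.79 J/(mol·K).
W = (2.78)(20.79)(278 − 161) = 6761 J.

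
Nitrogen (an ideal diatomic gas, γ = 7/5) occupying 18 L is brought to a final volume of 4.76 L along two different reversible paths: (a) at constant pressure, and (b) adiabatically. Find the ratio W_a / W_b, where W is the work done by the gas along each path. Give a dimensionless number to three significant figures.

W_a / W_b ≈ 0.419

Path (a) isobaric: W = P₁(V₂ − V₁) → W_a/(P₁V₁) = -0.7356.
Path (b) adiabatic: W = P₁V₁(1 − (V₁/V₂)^(γ−1))/(γ−1) → W_b/(P₁V₁) = -1.756.
W_a / W_b = -0.7356 / -1.756 = 0.4189.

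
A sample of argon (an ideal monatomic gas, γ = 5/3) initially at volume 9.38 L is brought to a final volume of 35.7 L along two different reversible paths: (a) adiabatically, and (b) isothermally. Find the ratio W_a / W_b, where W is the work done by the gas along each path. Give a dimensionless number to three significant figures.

Path (a) adiabatic: W = P₁V₁(1 − (V₁/V₂)^(γ−1))/(γ−1) → W_a/(P₁V₁) = 0.8847.
Path (b) isothermal: W = P₁V₁ ln(V₂/V₁) → W_b/(P₁V₁) = 1.337.
W_a / W_b = 0.8847 / 1.337 = 0.6619.

W_a / W_b ≈ 0.662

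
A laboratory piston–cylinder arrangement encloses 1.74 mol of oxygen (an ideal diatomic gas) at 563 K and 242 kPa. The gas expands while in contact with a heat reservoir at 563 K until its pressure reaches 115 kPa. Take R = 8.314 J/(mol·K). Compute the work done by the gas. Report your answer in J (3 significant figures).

W ≈ 6060 J

Isothermal process: W = nRT ln(V₂/V₁) = nRT ln(P₁/P₂).
W = (1.74)(8.314)(563) × ln(242/115)
  = 8145 × ln(2.104) = 8145 × 0.744
W_by_gas = 6060 J.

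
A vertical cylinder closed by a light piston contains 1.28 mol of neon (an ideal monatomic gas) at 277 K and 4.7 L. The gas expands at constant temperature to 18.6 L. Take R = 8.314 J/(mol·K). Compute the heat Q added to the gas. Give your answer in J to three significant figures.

Isothermal ⇒ ΔU = 0, so Q = W = nRT ln(V₂/V₁).
Q = (1.28)(8.314)(277) ln(18.6/4.7) = 2948 × 1.376 = 4055 J.

Q ≈ 4060 J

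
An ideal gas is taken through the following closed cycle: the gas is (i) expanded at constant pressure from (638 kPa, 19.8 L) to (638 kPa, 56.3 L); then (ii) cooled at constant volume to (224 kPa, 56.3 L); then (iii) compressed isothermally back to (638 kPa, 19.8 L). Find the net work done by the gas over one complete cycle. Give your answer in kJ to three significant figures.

Leg (i): W = PΔV = (638)(56.3 − 19.8) = 23287 J.
Leg (ii): W = 0.
Leg (iii): W = PᵢVᵢ ln(V_f/Vᵢ) = (12611) ln(19.8/56.3) = -13179 J.
W_net = 23287 − 13179 = 10108 J.

W_net ≈ 10.1 kJ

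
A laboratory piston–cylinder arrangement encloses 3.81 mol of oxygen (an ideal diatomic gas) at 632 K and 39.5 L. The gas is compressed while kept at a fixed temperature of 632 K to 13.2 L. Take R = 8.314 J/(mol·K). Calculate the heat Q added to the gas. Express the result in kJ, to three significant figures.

Q ≈ -21.9 kJ

Isothermal ⇒ ΔU = 0, so Q = W = nRT ln(V₂/V₁).
Q = (3.81)(8.314)(632) ln(13.2/39.5) = 20019 × -1.096 = -21943 J.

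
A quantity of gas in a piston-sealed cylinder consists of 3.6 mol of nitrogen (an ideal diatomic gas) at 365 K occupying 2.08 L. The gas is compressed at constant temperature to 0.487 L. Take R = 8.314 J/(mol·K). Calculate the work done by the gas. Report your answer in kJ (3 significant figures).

W ≈ -15.9 kJ

Isothermal: W = nRT ln(V₂/V₁).
W = (3.6)(8.314)(365) × ln(0.487/2.08)
  = 10925 × -1.452
W_by_gas = -15861 J.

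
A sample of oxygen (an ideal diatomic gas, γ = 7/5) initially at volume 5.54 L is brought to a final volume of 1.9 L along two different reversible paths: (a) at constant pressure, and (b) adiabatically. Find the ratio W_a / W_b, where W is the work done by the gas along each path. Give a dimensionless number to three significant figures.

Path (a) isobaric: W = P₁(V₂ − V₁) → W_a/(P₁V₁) = -0.657.
Path (b) adiabatic: W = P₁V₁(1 − (V₁/V₂)^(γ−1))/(γ−1) → W_b/(P₁V₁) = -1.336.
W_a / W_b = -0.657 / -1.336 = 0.4919.

W_a / W_b ≈ 0.492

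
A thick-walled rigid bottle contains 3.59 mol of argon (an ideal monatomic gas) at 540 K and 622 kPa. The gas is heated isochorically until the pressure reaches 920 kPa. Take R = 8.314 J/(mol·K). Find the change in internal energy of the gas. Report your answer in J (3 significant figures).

ΔU ≈ 11600 J

Constant volume ⇒ W = 0, so Q = ΔU = nCᵥΔT with Cᵥ = 3R/2 = 12.47 J/(mol·K).
At constant V, T₂/T₁ = P₂/P₁ ⇒ ΔT = T₁(P₂/P₁ − 1) = 540·(920/622 − 1) = 258.7 K.
ΔU = (3.59)(12.47)(258.7) = 11583 J.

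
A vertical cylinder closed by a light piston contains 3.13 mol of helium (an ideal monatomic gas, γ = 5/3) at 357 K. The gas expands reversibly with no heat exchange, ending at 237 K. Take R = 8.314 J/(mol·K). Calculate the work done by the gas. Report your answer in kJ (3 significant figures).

W ≈ 4.68 kJ

Adiabatic ⇒ Q = 0, so W_by = −ΔU = nCᵥ(T₁ − T₂).
Cᵥ = 3R/2 = 12.47 J/(mol·K).
W = (3.13)(12.47)(357 − 237) = 4684 J.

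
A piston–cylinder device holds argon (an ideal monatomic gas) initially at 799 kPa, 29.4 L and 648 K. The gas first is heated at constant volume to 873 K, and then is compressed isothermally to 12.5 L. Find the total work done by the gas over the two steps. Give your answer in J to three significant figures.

Step 1 (isochoric): W = 0 (constant volume).
After step 1: P = 1076 kPa (V unchanged).
Step 2 (isothermal): W = P₁V₁ ln(V₂/V₁) = (31647) ln(12.5/29.4) = -27067 J.
W_total = 0 − 27067 = -27067 J.

W_total ≈ -27100 J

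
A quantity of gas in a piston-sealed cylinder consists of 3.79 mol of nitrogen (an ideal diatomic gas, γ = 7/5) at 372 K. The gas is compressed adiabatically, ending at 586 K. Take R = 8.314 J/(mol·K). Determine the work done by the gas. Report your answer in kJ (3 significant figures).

W ≈ -16.9 kJ

Adiabatic ⇒ Q = 0, so W_by = −ΔU = nCᵥ(T₁ − T₂).
Cᵥ = 5R/2 = 20.79 J/(mol·K).
W = (3.79)(20.79)(372 − 586) = -16858 J.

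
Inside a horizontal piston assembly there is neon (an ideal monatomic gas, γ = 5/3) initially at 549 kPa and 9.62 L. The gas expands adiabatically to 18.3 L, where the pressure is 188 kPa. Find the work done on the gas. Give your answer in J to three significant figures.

W ≈ -2760 J

Adiabatic: W = (P₁V₁ − P₂V₂)/(γ − 1) with γ = 5/3.
P₁V₁ = 5281 J, P₂V₂ = 3440 J.
W = (5281 − 3440) / 0.6667 = 2761 J.
Work on gas = −W_by = -2761 J.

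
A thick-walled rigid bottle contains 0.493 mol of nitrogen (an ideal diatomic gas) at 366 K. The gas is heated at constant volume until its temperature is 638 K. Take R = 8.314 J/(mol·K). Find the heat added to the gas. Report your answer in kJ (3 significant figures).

Constant volume ⇒ W = 0, so Q = ΔU = nCᵥΔT with Cᵥ = 5R/2 = 20.79 J/(mol·K).
ΔU = (0.493)(20.79)(638 − 366) = 2787 J.

Q ≈ 2.79 kJ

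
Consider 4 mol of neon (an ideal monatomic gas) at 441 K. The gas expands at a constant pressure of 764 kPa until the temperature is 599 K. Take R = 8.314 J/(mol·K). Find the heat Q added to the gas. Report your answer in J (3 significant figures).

Q ≈ 13100 J

Isobaric: W = nRΔT = (4)(8.314)(158) = 5254 J.
ΔU = nCᵥΔT with Cᵥ = 3R/2: ΔU = (4)(12.47)(158) = 7882 J.
Q = ΔU + W = 7882 + 5254 = 13136 J.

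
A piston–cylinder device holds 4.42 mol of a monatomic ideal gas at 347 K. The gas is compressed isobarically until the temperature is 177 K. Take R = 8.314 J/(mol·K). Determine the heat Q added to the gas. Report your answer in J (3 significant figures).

Isobaric: W = nRΔT = (4.42)(8.314)(-170) = -6247 J.
ΔU = nCᵥΔT with Cᵥ = 3R/2: ΔU = (4.42)(12.47)(-170) = -9371 J.
Q = ΔU + W = -9371 − 6247 = -15618 J.

Q ≈ -15600 J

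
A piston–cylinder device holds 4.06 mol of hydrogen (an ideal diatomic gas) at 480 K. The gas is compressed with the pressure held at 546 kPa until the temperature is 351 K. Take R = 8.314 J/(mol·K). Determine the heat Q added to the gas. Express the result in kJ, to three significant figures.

Q ≈ -15.2 kJ

Isobaric: W = nRΔT = (4.06)(8.314)(-129) = -4354 J.
ΔU = nCᵥΔT with Cᵥ = 5R/2: ΔU = (4.06)(20.79)(-129) = -10886 J.
Q = ΔU + W = -10886 − 4354 = -15240 J.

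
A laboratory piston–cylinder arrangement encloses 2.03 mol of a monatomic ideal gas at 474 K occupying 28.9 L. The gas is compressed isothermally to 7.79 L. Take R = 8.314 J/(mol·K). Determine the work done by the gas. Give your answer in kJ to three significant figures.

Isothermal: W = nRT ln(V₂/V₁).
W = (2.03)(8.314)(474) × ln(7.79/28.9)
  = 8000 × -1.311
W_by_gas = -10488 J.

W ≈ -10.5 kJ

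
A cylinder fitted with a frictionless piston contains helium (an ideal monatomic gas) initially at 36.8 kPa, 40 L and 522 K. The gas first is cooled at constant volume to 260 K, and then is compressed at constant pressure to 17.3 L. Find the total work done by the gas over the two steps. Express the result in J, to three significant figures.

W_total ≈ -416 J

Step 1 (isochoric): W = 0 (constant volume).
After step 1: P = 18.33 kPa (V unchanged).
Step 2 (isobaric): W = PΔV = (18.33 kPa)(17.3 − 40 L) = -416.1 J.
W_total = 0 − 416.1 = -416.1 J.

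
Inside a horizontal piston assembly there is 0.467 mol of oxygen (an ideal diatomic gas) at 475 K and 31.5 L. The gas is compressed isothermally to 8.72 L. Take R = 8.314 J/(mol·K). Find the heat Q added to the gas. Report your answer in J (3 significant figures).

Isothermal ⇒ ΔU = 0, so Q = W = nRT ln(V₂/V₁).
Q = (0.467)(8.314)(475) ln(8.72/31.5) = 1844 × -1.284 = -2369 J.

Q ≈ -2370 J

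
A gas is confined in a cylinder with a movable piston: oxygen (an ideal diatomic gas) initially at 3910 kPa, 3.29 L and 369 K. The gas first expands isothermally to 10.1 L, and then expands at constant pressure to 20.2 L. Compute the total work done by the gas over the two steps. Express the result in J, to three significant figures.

Step 1 (isothermal): W = P₁V₁ ln(V₂/V₁) = (12864) ln(10.1/3.29) = 14429 J.
After step 1: P = 1274 kPa, V = 10.1 L, T = 369 K.
Step 2 (isobaric): W = PΔV = (1274 kPa)(20.2 − 10.1 L) = 12864 J.
W_total = 14429 + 12864 = 27293 J.

W_total ≈ 27300 J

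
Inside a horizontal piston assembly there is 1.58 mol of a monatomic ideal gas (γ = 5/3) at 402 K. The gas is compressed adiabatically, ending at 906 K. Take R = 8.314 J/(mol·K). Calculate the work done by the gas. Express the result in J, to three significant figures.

Adiabatic ⇒ Q = 0, so W_by = −ΔU = nCᵥ(T₁ − T₂).
Cᵥ = 3R/2 = 12.47 J/(mol·K).
W = (1.58)(12.47)(402 − 906) = -9931 J.

W ≈ -9930 J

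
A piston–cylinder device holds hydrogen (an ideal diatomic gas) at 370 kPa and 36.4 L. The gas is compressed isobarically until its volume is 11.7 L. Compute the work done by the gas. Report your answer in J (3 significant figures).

W ≈ -9140 J

Isobaric: W = P ΔV.
W = (370 kPa)(11.7 − 36.4 L) = (370)(-24.7) = -9139 J.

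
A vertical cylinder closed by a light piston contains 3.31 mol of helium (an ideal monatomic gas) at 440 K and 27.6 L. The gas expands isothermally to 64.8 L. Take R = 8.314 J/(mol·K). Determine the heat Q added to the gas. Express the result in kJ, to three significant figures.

Isothermal ⇒ ΔU = 0, so Q = W = nRT ln(V₂/V₁).
Q = (3.31)(8.314)(440) ln(64.8/27.6) = 12109 × 0.8535 = 10334 J.

Q ≈ 10.3 kJ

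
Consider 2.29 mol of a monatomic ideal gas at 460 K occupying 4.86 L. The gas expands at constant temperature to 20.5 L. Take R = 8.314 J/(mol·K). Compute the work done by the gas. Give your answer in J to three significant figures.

Isothermal: W = nRT ln(V₂/V₁).
W = (2.29)(8.314)(460) × ln(20.5/4.86)
  = 8758 × 1.439
W_by_gas = 12606 J.

W ≈ 12600 J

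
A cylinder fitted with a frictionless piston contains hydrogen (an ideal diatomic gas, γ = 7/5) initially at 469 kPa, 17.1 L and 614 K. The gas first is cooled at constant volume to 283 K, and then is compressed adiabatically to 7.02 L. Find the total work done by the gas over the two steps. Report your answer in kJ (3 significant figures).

W_total ≈ -3.95 kJ

Step 1 (isochoric): W = 0 (constant volume).
After step 1: P = 216.2 kPa (V unchanged).
Step 2 (adiabatic): W = (P₁V₁ − P₂V₂)/(γ−1) = (3696 − 5278)/0.4 = -3953 J.
W_total = 0 − 3953 = -3953 J.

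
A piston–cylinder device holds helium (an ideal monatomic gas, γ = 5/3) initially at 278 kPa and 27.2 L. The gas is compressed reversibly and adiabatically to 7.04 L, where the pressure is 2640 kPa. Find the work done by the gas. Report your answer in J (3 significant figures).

W ≈ -16500 J

Adiabatic: W = (P₁V₁ − P₂V₂)/(γ − 1) with γ = 5/3.
P₁V₁ = 7562 J, P₂V₂ = 18586 J.
W = (7562 − 18586) / 0.6667 = -16536 J.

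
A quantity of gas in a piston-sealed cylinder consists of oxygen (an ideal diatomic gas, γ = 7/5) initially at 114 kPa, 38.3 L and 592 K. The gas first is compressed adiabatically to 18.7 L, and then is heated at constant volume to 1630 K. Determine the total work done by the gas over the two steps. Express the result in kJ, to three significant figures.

W_total ≈ -3.63 kJ

Step 1 (adiabatic): W = (P₁V₁ − P₂V₂)/(γ−1) = (4366 − 5816)/0.4 = -3625 J.
Step 2 (isochoric): W = 0 (constant volume).
W_total = -3625 + 0 = -3625 J.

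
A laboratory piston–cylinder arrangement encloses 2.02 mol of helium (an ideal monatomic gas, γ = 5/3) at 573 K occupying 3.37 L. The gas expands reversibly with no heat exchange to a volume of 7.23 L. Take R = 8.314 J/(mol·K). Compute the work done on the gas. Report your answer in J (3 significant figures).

W ≈ -5760 J

Adiabatic: TV^(γ−1) = const with γ = 5/3.
T₂ = T₁ (V₁/V₂)^(γ−1) = 573 × (3.37/7.23)^0.667 = 573 × 0.6012 = 344.5 K.
W_by = nCᵥ(T₁ − T₂) = (2.02)(12.47)(573 − 344.5) = 5757 J.
Work on gas = −W_by = -5757 J.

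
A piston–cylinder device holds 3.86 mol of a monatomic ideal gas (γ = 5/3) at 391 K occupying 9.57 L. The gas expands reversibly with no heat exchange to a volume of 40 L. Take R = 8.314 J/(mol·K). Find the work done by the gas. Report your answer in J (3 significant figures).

W ≈ 11600 J

Adiabatic: TV^(γ−1) = const with γ = 5/3.
T₂ = T₁ (V₁/V₂)^(γ−1) = 391 × (9.57/40)^0.667 = 391 × 0.3854 = 150.7 K.
W_by = nCᵥ(T₁ − T₂) = (3.86)(12.47)(391 − 150.7) = 11568 J.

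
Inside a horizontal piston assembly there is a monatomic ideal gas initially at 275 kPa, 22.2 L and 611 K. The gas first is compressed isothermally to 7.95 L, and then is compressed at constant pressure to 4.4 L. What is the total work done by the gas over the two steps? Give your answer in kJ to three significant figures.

Step 1 (isothermal): W = P₁V₁ ln(V₂/V₁) = (6105) ln(7.95/22.2) = -6269 J.
After step 1: P = 767.9 kPa, V = 7.95 L, T = 611 K.
Step 2 (isobaric): W = PΔV = (767.9 kPa)(4.4 − 7.95 L) = -2726 J.
W_total = -6269 − 2726 = -8995 J.

W_total ≈ -9.00 kJ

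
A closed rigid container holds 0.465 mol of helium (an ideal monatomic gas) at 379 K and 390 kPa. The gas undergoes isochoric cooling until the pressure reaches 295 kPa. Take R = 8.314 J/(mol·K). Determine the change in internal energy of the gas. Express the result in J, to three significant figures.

Constant volume ⇒ W = 0, so Q = ΔU = nCᵥΔT with Cᵥ = 3R/2 = 12.47 J/(mol·K).
At constant V, T₂/T₁ = P₂/P₁ ⇒ ΔT = T₁(P₂/P₁ − 1) = 379·(295/390 − 1) = -92.32 K.
ΔU = (0.465)(12.47)(-92.32) = -535.4 J.

ΔU ≈ -535 J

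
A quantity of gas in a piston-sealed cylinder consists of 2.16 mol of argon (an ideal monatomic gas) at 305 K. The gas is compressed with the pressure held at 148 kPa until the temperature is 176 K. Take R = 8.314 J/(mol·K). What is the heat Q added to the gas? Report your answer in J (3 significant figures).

Isobaric: W = nRΔT = (2.16)(8.314)(-129) = -2317 J.
ΔU = nCᵥΔT with Cᵥ = 3R/2: ΔU = (2.16)(12.47)(-129) = -3475 J.
Q = ΔU + W = -3475 − 2317 = -5792 J.

Q ≈ -5790 J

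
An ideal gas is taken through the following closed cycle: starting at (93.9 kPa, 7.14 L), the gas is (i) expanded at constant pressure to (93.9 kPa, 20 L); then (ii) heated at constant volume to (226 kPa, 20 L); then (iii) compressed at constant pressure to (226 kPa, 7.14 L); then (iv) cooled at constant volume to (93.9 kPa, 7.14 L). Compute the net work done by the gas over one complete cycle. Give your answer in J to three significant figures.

Constant-volume legs do no work.
W(i) = (93.9)(20 − 7.14) = 1208 J; W(iii) = (226)(7.14 − 20) = -2906 J.
W_net = 1208 − 2906 = -1699 J (the counter-clockwise enclosed area).

W_net ≈ -1700 J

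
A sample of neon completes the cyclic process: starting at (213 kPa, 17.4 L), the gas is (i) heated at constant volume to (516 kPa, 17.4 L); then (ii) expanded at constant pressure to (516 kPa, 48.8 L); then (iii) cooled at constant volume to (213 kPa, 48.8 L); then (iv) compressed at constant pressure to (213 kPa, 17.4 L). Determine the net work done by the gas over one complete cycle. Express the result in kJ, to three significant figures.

W_net ≈ 9.51 kJ

Constant-volume legs do no work.
W(ii) = (516)(48.8 − 17.4) = 16202 J; W(iv) = (213)(17.4 − 48.8) = -6688 J.
W_net = 16202 − 6688 = 9514 J (the clockwise enclosed area).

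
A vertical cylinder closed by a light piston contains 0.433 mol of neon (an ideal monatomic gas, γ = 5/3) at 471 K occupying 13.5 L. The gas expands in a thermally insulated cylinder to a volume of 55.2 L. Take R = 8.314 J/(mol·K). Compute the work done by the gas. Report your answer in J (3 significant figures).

Adiabatic: TV^(γ−1) = const with γ = 5/3.
T₂ = T₁ (V₁/V₂)^(γ−1) = 471 × (13.5/55.2)^0.667 = 471 × 0.3911 = 184.2 K.
W_by = nCᵥ(T₁ − T₂) = (0.433)(12.47)(471 − 184.2) = 1549 J.

W ≈ 1550 J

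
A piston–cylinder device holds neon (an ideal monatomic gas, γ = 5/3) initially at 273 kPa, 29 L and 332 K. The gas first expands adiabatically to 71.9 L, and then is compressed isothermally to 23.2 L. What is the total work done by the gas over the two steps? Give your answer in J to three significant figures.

Step 1 (adiabatic): W = (P₁V₁ − P₂V₂)/(γ−1) = (7917 − 4322)/0.667 = 5393 J.
After step 1: P = 60.11 kPa, V = 71.9 L, T = 181.2 K.
Step 2 (isothermal): W = P₁V₁ ln(V₂/V₁) = (4322) ln(23.2/71.9) = -4889 J.
W_total = 5393 − 4889 = 504.1 J.

W_total ≈ 504 J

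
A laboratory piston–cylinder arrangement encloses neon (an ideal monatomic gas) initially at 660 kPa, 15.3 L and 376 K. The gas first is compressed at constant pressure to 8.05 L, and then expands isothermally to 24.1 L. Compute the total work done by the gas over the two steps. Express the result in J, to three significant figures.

Step 1 (isobaric): W = PΔV = (660 kPa)(8.05 − 15.3 L) = -4785 J.
After step 1: P = 660 kPa, V = 8.05 L, T = 197.8 K.
Step 2 (isothermal): W = P₁V₁ ln(V₂/V₁) = (5313) ln(24.1/8.05) = 5826 J.
W_total = -4785 + 5826 = 1041 J.

W_total ≈ 1040 J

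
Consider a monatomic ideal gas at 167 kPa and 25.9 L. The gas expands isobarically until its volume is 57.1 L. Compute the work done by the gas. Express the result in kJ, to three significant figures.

W ≈ 5.21 kJ

Isobaric: W = P ΔV.
W = (167 kPa)(57.1 − 25.9 L) = (167)(31.2) = 5210 J.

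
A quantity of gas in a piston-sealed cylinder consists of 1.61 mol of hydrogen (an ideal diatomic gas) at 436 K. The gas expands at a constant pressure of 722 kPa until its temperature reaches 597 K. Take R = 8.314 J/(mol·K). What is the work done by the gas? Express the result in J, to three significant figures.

W ≈ 2160 J

Isobaric: W = P ΔV = nR ΔT.
W = (1.61)(8.314)(597 − 436) = 2155 J.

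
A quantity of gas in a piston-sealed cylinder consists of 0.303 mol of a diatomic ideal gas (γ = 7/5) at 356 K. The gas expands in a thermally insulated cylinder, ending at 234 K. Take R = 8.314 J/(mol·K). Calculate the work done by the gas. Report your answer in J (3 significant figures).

W ≈ 768 J

Adiabatic ⇒ Q = 0, so W_by = −ΔU = nCᵥ(T₁ − T₂).
Cᵥ = 5R/2 = 20.79 J/(mol·K).
W = (0.303)(20.79)(356 − 234) = 768.3 J.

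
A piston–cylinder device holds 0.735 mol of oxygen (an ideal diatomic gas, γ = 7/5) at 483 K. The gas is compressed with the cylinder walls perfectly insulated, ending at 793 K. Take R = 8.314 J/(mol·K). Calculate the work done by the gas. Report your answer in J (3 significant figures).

Adiabatic ⇒ Q = 0, so W_by = −ΔU = nCᵥ(T₁ − T₂).
Cᵥ = 5R/2 = 20.79 J/(mol·K).
W = (0.735)(20.79)(483 − 793) = -4736 J.

W ≈ -4740 J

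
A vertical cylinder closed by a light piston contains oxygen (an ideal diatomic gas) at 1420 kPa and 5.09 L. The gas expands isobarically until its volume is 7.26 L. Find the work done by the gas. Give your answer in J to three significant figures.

W ≈ 3080 J

Isobaric: W = P ΔV.
W = (1420 kPa)(7.26 − 5.09 L) = (1420)(2.17) = 3081 J.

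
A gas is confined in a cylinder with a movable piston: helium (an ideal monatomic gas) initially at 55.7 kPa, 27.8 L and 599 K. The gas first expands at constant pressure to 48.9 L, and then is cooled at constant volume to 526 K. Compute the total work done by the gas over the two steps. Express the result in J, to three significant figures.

W_total ≈ 1180 J

Step 1 (isobaric): W = PΔV = (55.7 kPa)(48.9 − 27.8 L) = 1175 J.
Step 2 (isochoric): W = 0 (constant volume).
W_total = 1175 + 0 = 1175 J.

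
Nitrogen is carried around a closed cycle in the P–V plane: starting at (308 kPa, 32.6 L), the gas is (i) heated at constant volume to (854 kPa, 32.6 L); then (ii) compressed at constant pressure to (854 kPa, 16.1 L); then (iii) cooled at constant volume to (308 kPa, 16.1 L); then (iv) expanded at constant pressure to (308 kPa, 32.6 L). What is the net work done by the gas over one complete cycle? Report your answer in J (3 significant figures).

Constant-volume legs do no work.
W(ii) = (854)(16.1 − 32.6) = -14091 J; W(iv) = (308)(32.6 − 16.1) = 5082 J.
W_net = -14091 + 5082 = -9009 J (the counter-clockwise enclosed area).

W_net ≈ -9010 J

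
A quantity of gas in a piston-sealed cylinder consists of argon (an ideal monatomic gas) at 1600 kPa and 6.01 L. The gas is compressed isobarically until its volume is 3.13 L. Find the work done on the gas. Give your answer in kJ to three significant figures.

Isobaric: W = P ΔV.
W = (1600 kPa)(3.13 − 6.01 L) = (1600)(-2.88) = -4608 J.
Work on gas = −W_by = 4608 J.

W ≈ 4.61 kJ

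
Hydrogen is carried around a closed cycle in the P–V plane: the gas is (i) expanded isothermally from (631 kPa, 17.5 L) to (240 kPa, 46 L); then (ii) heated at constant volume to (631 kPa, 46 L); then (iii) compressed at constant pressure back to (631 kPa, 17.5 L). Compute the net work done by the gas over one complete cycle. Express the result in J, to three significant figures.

Leg (i): W = PᵢVᵢ ln(V_f/Vᵢ) = (11042) ln(46/17.5) = 10672 J.
Leg (ii): W = 0.
Leg (iii): W = PΔV = (631)(17.5 − 46) = -17984 J.
W_net = 10672 − 17984 = -7312 J.

W_net ≈ -7310 J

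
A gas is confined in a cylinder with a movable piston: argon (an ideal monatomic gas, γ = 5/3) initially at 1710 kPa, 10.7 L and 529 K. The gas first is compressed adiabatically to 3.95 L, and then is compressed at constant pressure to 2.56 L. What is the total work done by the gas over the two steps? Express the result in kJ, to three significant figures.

Step 1 (adiabatic): W = (P₁V₁ − P₂V₂)/(γ−1) = (18297 − 35555)/0.667 = -25887 J.
After step 1: P = 9001 kPa, V = 3.95 L, T = 1028 K.
Step 2 (isobaric): W = PΔV = (9001 kPa)(2.56 − 3.95 L) = -12512 J.
W_total = -25887 − 12512 = -38399 J.

W_total ≈ -38.4 kJ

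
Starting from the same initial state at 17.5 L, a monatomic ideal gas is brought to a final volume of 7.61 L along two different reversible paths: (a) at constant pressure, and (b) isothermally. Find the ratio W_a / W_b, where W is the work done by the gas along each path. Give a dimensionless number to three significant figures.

W_a / W_b ≈ 0.679

Path (a) isobaric: W = P₁(V₂ − V₁) → W_a/(P₁V₁) = -0.5651.
Path (b) isothermal: W = P₁V₁ ln(V₂/V₁) → W_b/(P₁V₁) = -0.8327.
W_a / W_b = -0.5651 / -0.8327 = 0.6787.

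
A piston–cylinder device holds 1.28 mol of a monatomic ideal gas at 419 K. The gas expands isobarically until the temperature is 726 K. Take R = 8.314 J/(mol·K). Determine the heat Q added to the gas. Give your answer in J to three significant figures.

Isobaric: W = nRΔT = (1.28)(8.314)(307) = 3267 J.
ΔU = nCᵥΔT with Cᵥ = 3R/2: ΔU = (1.28)(12.47)(307) = 4901 J.
Q = ΔU + W = 4901 + 3267 = 8168 J.

Q ≈ 8170 J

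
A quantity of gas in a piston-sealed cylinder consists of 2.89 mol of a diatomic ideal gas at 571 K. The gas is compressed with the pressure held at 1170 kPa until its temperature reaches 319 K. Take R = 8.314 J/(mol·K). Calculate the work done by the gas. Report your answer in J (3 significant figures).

W ≈ -6050 J

Isobaric: W = P ΔV = nR ΔT.
W = (2.89)(8.314)(319 − 571) = -6055 J.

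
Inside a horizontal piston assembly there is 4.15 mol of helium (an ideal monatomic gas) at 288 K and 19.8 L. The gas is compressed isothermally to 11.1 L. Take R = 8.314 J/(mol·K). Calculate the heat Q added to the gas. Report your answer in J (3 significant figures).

Isothermal ⇒ ΔU = 0, so Q = W = nRT ln(V₂/V₁).
Q = (4.15)(8.314)(288) ln(11.1/19.8) = 9937 × -0.5787 = -5751 J.

Q ≈ -5750 J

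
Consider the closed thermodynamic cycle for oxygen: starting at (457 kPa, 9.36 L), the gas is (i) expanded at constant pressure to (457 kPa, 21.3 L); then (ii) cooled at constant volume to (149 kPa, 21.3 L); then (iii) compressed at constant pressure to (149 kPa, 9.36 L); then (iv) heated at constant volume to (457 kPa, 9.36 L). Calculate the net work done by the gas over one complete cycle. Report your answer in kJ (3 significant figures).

W_net ≈ 3.68 kJ

Constant-volume legs do no work.
W(i) = (457)(21.3 − 9.36) = 5457 J; W(iii) = (149)(9.36 − 21.3) = -1779 J.
W_net = 5457 − 1779 = 3678 J (the clockwise enclosed area).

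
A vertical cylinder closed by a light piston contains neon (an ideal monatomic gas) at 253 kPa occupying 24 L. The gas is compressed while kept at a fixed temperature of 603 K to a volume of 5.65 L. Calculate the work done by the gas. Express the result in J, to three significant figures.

W ≈ -8780 J

Isothermal: W = nRT ln(V₂/V₁) = P₁V₁ ln(V₂/V₁).
P₁V₁ = (253 kPa)(24 L) = 6072 J.
W = 6072 × ln(5.65/24) = 6072 × -1.446
W_by_gas = -8783 J.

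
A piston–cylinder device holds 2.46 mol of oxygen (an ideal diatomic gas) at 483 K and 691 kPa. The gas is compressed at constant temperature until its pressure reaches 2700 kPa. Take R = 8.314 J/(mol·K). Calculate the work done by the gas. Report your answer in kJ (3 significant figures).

W ≈ -13.5 kJ

Isothermal process: W = nRT ln(V₂/V₁) = nRT ln(P₁/P₂).
W = (2.46)(8.314)(483) × ln(691/2700)
  = 9879 × ln(0.2559) = 9879 × -1.363
W_by_gas = -13463 J.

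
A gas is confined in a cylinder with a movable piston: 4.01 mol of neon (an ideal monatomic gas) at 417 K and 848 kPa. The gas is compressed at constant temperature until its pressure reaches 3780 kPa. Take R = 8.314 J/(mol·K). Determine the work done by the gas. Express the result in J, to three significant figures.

Isothermal process: W = nRT ln(V₂/V₁) = nRT ln(P₁/P₂).
W = (4.01)(8.314)(417) × ln(848/3780)
  = 13902 × ln(0.2243) = 13902 × -1.495
W_by_gas = -20779 J.

W ≈ -20800 J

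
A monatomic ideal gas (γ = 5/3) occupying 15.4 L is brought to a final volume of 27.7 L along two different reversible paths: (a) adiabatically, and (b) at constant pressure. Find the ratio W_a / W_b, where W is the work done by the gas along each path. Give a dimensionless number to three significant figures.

Path (a) adiabatic: W = P₁V₁(1 − (V₁/V₂)^(γ−1))/(γ−1) → W_a/(P₁V₁) = 0.4858.
Path (b) isobaric: W = P₁(V₂ − V₁) → W_b/(P₁V₁) = 0.7987.
W_a / W_b = 0.4858 / 0.7987 = 0.6083.

W_a / W_b ≈ 0.608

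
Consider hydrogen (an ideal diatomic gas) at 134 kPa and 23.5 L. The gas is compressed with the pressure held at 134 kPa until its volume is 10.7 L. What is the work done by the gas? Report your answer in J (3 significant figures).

Isobaric: W = P ΔV.
W = (134 kPa)(10.7 − 23.5 L) = (134)(-12.8) = -1715 J.

W ≈ -1720 J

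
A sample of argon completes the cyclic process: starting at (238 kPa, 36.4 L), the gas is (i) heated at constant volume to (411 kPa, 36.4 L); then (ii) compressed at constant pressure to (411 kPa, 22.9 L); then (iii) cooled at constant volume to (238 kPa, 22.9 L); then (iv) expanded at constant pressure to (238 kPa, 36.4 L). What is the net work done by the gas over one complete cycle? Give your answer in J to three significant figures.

W_net ≈ -2340 J

Constant-volume legs do no work.
W(ii) = (411)(22.9 − 36.4) = -5548 J; W(iv) = (238)(36.4 − 22.9) = 3213 J.
W_net = -5548 + 3213 = -2336 J (the counter-clockwise enclosed area).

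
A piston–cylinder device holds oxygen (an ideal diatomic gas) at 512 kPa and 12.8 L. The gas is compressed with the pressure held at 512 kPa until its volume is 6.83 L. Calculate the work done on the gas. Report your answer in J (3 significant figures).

W ≈ 3060 J

Isobaric: W = P ΔV.
W = (512 kPa)(6.83 − 12.8 L) = (512)(-5.97) = -3057 J.
Work on gas = −W_by = 3057 J.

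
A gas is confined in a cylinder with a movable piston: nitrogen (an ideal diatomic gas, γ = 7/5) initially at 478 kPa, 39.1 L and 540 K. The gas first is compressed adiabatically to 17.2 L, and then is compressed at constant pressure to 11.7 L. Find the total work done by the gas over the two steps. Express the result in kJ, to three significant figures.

Step 1 (adiabatic): W = (P₁V₁ − P₂V₂)/(γ−1) = (18690 − 25958)/0.4 = -18169 J.
After step 1: P = 1509 kPa, V = 17.2 L, T = 750 K.
Step 2 (isobaric): W = PΔV = (1509 kPa)(11.7 − 17.2 L) = -8300 J.
W_total = -18169 − 8300 = -26470 J.

W_total ≈ -26.5 kJ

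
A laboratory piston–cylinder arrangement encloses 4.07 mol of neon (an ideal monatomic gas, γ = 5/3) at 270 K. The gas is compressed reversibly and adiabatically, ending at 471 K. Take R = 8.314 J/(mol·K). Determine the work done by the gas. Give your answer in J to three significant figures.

W ≈ -10200 J

Adiabatic ⇒ Q = 0, so W_by = −ΔU = nCᵥ(T₁ − T₂).
Cᵥ = 3R/2 = 12.47 J/(mol·K).
W = (4.07)(12.47)(270 − 471) = -10202 J.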